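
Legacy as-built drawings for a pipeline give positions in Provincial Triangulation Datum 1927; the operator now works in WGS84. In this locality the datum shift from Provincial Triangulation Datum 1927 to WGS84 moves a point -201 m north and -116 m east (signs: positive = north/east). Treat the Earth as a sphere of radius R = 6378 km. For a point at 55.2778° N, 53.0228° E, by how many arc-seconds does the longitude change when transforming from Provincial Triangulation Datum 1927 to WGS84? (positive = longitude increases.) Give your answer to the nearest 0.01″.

Δλ = -6.59″

At latitude 55.2778°, cos φ = 0.569598.
One radian of longitude at latitude φ spans R cos φ, so Δλ = ΔE / (R cos φ) = -116.0 / (6378000 × 0.569598) = -3.1930e-05 rad = -6.586″.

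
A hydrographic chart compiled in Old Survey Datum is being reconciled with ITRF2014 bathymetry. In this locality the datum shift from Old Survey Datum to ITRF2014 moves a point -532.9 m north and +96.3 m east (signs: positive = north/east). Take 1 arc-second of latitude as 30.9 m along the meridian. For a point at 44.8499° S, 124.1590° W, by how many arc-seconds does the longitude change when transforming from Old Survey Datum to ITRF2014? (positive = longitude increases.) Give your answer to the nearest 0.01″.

At latitude -44.8499°, cos φ = 0.708957.
1″ of longitude at this latitude = 30.90 × cos φ = 21.9068 m, so Δλ = 96.3 / 21.9068 = 4.396″.

Δλ = 4.40″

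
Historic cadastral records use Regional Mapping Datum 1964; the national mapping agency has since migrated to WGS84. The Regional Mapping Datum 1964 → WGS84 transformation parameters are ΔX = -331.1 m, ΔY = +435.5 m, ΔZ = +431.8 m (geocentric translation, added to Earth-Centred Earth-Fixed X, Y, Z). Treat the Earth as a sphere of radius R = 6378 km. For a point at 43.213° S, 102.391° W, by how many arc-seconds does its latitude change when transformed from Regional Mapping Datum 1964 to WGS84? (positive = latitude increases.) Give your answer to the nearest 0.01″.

Δφ = 2.33″

sin φ = -0.684712, cos φ = 0.728813, sin λ = -0.976706, cos λ = -0.214582.
North component: ΔN = −sin φ cos λ·ΔX − sin φ sin λ·ΔY + cos φ·ΔZ = −(-0.684712)(-0.214582)(-331.1) − (-0.684712)(-0.976706)(435.5) + (0.728813)(431.8) = 72.10 m.
1° of latitude spans πR/180 = 111317 m, so Δφ = 72.10 / 111317 × 3600 = 2.332″.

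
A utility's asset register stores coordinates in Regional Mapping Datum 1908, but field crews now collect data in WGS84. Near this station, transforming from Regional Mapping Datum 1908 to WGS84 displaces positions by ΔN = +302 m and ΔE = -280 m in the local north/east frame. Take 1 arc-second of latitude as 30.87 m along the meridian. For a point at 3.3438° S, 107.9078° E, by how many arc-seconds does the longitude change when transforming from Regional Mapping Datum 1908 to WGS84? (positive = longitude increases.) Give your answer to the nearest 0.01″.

Δλ = -9.09″

At latitude -3.3438°, cos φ = 0.998298.
1″ of longitude at this latitude = 30.87 × cos φ = 30.8174 m, so Δλ = -280.0 / 30.8174 = -9.086″.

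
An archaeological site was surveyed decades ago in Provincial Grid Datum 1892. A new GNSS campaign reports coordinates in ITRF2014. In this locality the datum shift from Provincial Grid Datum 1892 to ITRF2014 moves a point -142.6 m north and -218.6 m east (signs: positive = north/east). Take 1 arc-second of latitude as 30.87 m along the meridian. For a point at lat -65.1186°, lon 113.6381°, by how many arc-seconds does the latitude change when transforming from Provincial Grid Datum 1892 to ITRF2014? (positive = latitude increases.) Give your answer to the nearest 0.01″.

Δφ = -4.62″

1″ of latitude = 30.87 m, so Δφ = -142.6 / 30.87 = -4.619″.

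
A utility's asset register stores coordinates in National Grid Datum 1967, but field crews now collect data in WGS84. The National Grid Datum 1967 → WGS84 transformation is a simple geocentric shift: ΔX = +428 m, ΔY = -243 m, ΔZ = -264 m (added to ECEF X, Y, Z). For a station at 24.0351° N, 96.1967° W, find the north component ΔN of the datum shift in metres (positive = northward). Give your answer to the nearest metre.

ΔN = -321 m

At φ = 24.0351°, λ = -96.1967°: sin φ = 0.407296, cos φ = 0.913296, sin λ = -0.994157, cos λ = -0.107942.
ΔN = −sin φ cos λ·ΔX − sin φ sin λ·ΔY + cos φ·ΔZ = −(0.407296)(-0.107942)(428) − (0.407296)(-0.994157)(-243) + (0.913296)(-264) = -320.69 m.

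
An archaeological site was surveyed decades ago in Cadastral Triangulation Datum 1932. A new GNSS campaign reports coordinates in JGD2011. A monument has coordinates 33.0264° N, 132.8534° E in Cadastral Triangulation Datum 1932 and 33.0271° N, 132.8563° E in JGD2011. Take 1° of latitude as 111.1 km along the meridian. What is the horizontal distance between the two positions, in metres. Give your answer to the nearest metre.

281 m

Δφ = 33.0271° − 33.0264° = +0.0007°; Δλ = 132.8563° − 132.8534° = +0.0029°.
ΔN = Δφ × 111100 = 77.8 m; ΔE = Δλ × 111100 × cos(33.0264°) = +0.0029 × 111100 × 0.838420 = 270.1 m.
Distance = √(ΔE² + ΔN²) = √(270.1² + 77.8²) = 281.1 m.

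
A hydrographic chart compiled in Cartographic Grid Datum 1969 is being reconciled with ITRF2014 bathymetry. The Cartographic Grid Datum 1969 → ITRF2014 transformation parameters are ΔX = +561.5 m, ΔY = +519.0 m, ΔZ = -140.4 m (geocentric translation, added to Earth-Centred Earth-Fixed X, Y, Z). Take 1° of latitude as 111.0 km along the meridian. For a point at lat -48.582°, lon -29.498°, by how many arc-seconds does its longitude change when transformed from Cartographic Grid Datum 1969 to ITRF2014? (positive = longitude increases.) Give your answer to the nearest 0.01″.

sin φ = -0.749903, cos φ = 0.661547, sin λ = -0.492393, cos λ = 0.870373.
East component: ΔE = −sin λ·ΔX + cos λ·ΔY = −(-0.492393)(561.5) + (0.870373)(519.0) = 728.20 m.
1° of latitude spans 111000 m; at latitude φ, 1° of longitude spans that × cos φ = 73431.8 m, so Δλ = 728.20 / 73431.8 × 3600 = 35.700″.

Δλ = 35.70″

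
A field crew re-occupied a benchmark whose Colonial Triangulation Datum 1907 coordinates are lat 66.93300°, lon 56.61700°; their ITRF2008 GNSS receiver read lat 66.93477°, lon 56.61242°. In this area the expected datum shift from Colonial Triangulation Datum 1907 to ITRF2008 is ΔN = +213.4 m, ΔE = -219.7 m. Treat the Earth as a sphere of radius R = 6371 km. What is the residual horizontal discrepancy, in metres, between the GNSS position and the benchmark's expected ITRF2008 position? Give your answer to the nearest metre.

Observed coordinate differences: Δφ = +0.00177°, Δλ = -0.00458°.
Converting to metres (1° lat = 111195 m, cos φ = 0.391807): observed ΔN = 196.8 m, observed ΔE = -199.5 m.
Subtracting the expected shift leaves a residual of 196.8 − (213.4) = -16.6 m north and -199.5 − (-219.7) = 20.2 m east.
Residual distance = √((-16.6)² + 20.2²) = 26.1 m.

26 m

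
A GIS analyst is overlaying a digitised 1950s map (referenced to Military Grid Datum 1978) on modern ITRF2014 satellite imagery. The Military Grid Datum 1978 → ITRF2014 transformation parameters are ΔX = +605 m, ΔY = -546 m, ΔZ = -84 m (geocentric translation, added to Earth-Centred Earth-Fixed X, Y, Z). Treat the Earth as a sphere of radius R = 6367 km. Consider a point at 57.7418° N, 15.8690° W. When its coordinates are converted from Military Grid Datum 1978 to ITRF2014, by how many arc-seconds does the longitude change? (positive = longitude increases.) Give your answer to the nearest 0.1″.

Δλ = -21.8″

sin φ = 0.845651, cos φ = 0.533736, sin λ = -0.273439, cos λ = 0.961889.
East component: ΔE = −sin λ·ΔX + cos λ·ΔY = −(-0.273439)(605) + (0.961889)(-546) = -359.76 m.
1° of latitude spans πR/180 = 111125 m; at latitude φ, 1° of longitude spans that × cos φ = 59311.4 m, so Δλ = -359.76 / 59311.4 × 3600 = -21.836″.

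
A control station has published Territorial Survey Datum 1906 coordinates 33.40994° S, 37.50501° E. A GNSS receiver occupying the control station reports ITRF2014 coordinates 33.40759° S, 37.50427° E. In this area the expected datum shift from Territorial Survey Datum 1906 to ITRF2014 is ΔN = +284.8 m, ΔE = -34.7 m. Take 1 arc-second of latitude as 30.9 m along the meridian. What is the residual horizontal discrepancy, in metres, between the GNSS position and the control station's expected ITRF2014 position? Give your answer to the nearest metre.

41 m

Observed coordinate differences: Δφ = +0.00235°, Δλ = -0.00074°.
Converting to metres (1° lat = 111240 m, cos φ = 0.834752): observed ΔN = 261.4 m, observed ΔE = -68.7 m.
Subtracting the expected shift leaves a residual of 261.4 − (284.8) = -23.4 m north and -68.7 − (-34.7) = -34.0 m east.
Residual distance = √((-23.4)² + (-34.0)²) = 41.3 m.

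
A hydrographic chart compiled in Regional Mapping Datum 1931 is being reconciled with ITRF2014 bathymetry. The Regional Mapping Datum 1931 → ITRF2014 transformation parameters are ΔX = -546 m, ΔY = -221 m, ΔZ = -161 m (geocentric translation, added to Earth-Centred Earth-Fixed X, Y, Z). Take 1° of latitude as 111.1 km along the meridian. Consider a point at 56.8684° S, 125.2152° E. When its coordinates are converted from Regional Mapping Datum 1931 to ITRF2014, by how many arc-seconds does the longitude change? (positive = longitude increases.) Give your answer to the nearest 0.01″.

sin φ = -0.837417, cos φ = 0.546564, sin λ = 0.816992, cos λ = -0.576649.
East component: ΔE = −sin λ·ΔX + cos λ·ΔY = −(0.816992)(-546) + (-0.576649)(-221) = 573.52 m.
1° of latitude spans 111100 m; at latitude φ, 1° of longitude spans that × cos φ = 60723.2 m, so Δλ = 573.52 / 60723.2 × 3600 = 34.001″.

Δλ = 34.00″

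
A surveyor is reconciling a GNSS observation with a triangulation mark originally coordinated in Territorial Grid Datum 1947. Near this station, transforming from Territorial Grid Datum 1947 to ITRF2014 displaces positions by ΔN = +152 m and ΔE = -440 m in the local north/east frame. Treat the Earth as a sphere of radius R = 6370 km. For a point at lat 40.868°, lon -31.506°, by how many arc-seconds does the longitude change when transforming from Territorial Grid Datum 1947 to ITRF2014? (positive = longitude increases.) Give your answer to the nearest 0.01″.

At latitude 40.868°, cos φ = 0.756219.
One radian of longitude at latitude φ spans R cos φ, so Δλ = ΔE / (R cos φ) = -440.0 / (6370000 × 0.756219) = -9.1341e-05 rad = -18.840″.

Δλ = -18.84″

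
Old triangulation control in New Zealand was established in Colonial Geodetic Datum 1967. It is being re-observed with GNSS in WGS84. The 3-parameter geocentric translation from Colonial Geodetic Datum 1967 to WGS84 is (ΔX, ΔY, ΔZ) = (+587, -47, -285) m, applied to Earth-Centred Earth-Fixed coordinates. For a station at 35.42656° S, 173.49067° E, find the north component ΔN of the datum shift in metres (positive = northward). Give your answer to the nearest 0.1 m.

ΔN = -573.4 m

The local north axis is (−sin φ cos λ, −sin φ sin λ, cos φ), giving ΔN = -338.066 − 3.089 − 232.235 = -573.39 m.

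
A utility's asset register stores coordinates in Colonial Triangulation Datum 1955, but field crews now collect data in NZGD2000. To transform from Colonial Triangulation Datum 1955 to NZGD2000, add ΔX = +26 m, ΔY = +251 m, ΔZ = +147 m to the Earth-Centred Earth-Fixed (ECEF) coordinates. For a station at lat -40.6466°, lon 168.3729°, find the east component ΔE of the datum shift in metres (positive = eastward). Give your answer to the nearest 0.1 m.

At φ = -40.6466°, λ = 168.3729°: sin φ = -0.651392, cos φ = 0.758742, sin λ = 0.201541, cos λ = -0.979480.
ΔE = −sin λ·ΔX + cos λ·ΔY = −(0.201541)·(26) + (-0.979480)·(251) = -251.09 m.

ΔE = -251.1 m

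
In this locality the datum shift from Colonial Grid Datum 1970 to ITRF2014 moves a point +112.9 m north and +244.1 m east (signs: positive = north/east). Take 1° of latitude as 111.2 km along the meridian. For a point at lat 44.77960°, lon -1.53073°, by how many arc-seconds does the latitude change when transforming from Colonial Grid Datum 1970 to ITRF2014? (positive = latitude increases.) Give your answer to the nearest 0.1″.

Δφ = 3.7″

1° of latitude = 111.2 km, so Δφ = 112.9 / 111200 = 0.0010153° = 3.655″.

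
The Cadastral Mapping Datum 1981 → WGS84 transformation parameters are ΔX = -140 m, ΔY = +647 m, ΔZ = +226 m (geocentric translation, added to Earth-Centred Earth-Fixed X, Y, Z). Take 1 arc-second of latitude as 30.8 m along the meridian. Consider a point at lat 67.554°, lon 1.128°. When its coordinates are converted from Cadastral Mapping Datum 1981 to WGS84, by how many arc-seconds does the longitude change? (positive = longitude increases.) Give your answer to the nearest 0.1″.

sin φ = 0.924240, cos φ = 0.381813, sin λ = 0.019686, cos λ = 0.999806.
East component: ΔE = −sin λ·ΔX + cos λ·ΔY = −(0.019686)(-140) + (0.999806)(647) = 649.63 m.
1° of latitude spans 3600 × 30.80 = 110880 m; at latitude φ, 1° of longitude spans that × cos φ = 42335.4 m, so Δλ = 649.63 / 42335.4 × 3600 = 55.242″.

Δλ = 55.2″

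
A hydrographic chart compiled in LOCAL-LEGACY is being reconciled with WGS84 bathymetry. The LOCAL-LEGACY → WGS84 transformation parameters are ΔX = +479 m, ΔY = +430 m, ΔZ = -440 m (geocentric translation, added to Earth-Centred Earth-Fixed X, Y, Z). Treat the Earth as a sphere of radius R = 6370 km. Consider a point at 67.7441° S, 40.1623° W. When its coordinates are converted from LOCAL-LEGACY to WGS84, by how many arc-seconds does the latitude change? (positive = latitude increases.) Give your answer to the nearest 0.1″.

Δφ = -2.7″

sin φ = -0.925502, cos φ = 0.378744, sin λ = -0.644955, cos λ = 0.764221.
North component: ΔN = −sin φ cos λ·ΔX − sin φ sin λ·ΔY + cos φ·ΔZ = −(-0.925502)(0.764221)(479) − (-0.925502)(-0.644955)(430) + (0.378744)(-440) = -84.53 m.
1° of latitude spans πR/180 = 111177 m, so Δφ = -84.53 / 111177 × 3600 = -2.737″.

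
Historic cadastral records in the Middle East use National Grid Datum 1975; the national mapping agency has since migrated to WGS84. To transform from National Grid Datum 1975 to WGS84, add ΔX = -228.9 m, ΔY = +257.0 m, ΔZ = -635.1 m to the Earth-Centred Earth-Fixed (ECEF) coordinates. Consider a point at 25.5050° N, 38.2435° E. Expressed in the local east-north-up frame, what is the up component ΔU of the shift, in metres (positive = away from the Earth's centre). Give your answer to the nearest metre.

At φ = 25.5050°, λ = 38.2435°: sin φ = 0.430590, cos φ = 0.902548, sin λ = 0.619005, cos λ = 0.785387.
ΔU = cos φ cos λ·ΔX + cos φ sin λ·ΔY + sin φ·ΔZ = (0.902548)(0.785387)(-228.9) + (0.902548)(0.619005)(257.0) + (0.430590)(-635.1) = -292.14 m.

ΔU = -292 m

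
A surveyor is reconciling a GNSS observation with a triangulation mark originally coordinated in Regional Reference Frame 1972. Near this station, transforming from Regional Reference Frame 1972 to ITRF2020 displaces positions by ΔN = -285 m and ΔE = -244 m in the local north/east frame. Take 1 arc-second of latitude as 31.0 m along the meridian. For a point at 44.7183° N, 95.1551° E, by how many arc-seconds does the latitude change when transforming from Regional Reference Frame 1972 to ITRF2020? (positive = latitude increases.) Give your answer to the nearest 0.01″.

1″ of latitude = 31.00 m, so Δφ = -285.0 / 31.00 = -9.194″.

Δφ = -9.19″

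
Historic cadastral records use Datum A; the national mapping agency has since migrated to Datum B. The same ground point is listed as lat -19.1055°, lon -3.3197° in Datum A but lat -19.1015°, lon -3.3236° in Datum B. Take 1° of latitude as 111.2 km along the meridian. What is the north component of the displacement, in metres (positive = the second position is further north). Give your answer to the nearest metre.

ΔN = 445 m

Δφ = -19.1015° − -19.1055° = +0.0040°; Δλ = -3.3236° − -3.3197° = -0.0039°.
ΔN = Δφ × 111200 = 444.8 m; ΔE = Δλ × 111200 × cos(-19.1055°) = -0.0039 × 111200 × 0.944917 = -409.8 m.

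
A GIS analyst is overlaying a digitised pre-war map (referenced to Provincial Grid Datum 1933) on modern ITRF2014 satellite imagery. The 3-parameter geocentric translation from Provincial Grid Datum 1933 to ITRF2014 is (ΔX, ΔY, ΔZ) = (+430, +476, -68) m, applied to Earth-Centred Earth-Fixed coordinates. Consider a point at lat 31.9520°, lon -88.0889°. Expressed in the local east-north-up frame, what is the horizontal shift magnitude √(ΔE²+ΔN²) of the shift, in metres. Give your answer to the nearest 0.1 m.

At φ = 31.9520°, λ = -88.0889°: sin φ = 0.529209, cos φ = 0.848492, sin λ = -0.999444, cos λ = 0.033349.
ΔE = −sin λ·ΔX + cos λ·ΔY = −(-0.999444)·(430) + (0.033349)·(476) = 445.63 m.
ΔN = −sin φ cos λ·ΔX − sin φ sin λ·ΔY + cos φ·ΔZ = −(0.529209)(0.033349)(430) − (0.529209)(-0.999444)(476) + (0.848492)(-68) = 186.48 m.
Horizontal magnitude = √(ΔE² + ΔN²) = √(445.63² + 186.48²) = 483.08 m.

483.1 m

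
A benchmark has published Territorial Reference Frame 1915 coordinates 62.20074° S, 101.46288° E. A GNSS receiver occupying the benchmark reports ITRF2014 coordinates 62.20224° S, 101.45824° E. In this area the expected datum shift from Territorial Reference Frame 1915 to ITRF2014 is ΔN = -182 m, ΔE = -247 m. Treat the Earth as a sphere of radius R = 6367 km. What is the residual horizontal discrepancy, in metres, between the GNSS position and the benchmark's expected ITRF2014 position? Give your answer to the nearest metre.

Observed coordinate differences: Δφ = -0.00150°, Δλ = -0.00464°.
Converting to metres (1° lat = 111125 m, cos φ = 0.466375): observed ΔN = -166.7 m, observed ΔE = -240.5 m.
Subtracting the expected shift leaves a residual of -166.7 − (-182) = 15.3 m north and -240.5 − (-247) = 6.5 m east.
Residual distance = √(15.3² + 6.5²) = 16.6 m.

17 m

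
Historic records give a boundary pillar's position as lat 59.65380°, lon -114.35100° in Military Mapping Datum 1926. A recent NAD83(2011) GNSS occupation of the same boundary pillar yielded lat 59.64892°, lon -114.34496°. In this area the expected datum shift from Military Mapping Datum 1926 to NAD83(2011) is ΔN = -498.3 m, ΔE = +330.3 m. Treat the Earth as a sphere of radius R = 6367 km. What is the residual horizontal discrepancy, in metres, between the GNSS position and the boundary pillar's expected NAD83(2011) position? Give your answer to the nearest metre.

Observed coordinate differences: Δφ = -0.00488°, Δλ = +0.00604°.
Converting to metres (1° lat = 111125 m, cos φ = 0.505224): observed ΔN = -542.3 m, observed ΔE = 339.1 m.
Subtracting the expected shift leaves a residual of -542.3 − (-498.3) = -44.0 m north and 339.1 − (330.3) = 8.8 m east.
Residual distance = √((-44.0)² + 8.8²) = 44.9 m.

45 m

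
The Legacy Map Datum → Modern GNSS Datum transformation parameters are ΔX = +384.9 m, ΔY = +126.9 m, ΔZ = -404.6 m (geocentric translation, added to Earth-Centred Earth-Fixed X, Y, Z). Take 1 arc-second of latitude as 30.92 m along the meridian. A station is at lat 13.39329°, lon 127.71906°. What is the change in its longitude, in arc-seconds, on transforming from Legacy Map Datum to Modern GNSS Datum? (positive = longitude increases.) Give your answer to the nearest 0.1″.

sin φ = 0.231634, cos φ = 0.972803, sin λ = 0.791020, cos λ = -0.611790.
East component: ΔE = −sin λ·ΔX + cos λ·ΔY = −(0.791020)(384.9) + (-0.611790)(126.9) = -382.10 m.
1° of latitude spans 3600 × 30.92 = 111312 m; at latitude φ, 1° of longitude spans that × cos φ = 108284.6 m, so Δλ = -382.10 / 108284.6 × 3600 = -12.703″.

Δλ = -12.7″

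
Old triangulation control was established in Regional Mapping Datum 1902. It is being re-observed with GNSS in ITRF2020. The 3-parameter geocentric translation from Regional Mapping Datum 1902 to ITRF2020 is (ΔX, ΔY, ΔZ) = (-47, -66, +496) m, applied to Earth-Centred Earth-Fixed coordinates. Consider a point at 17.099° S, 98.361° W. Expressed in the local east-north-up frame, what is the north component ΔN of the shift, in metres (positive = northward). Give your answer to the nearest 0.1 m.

ΔN = 495.3 m

The local north axis is (−sin φ cos λ, −sin φ sin λ, cos φ), giving ΔN = 2.009 + 19.199 + 474.076 = 495.28 m.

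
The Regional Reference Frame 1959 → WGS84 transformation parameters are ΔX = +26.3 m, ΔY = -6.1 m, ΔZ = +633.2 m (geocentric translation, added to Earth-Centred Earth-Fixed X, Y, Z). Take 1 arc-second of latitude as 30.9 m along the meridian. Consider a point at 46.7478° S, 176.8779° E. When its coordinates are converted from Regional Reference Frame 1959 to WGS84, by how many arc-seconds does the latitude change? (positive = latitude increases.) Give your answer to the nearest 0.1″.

Δφ = 13.4″

sin φ = -0.728345, cos φ = 0.685211, sin λ = 0.054464, cos λ = -0.998516.
North component: ΔN = −sin φ cos λ·ΔX − sin φ sin λ·ΔY + cos φ·ΔZ = −(-0.728345)(-0.998516)(26.3) − (-0.728345)(0.054464)(-6.1) + (0.685211)(633.2) = 414.51 m.
1° of latitude spans 3600 × 30.90 = 111240 m, so Δφ = 414.51 / 111240 × 3600 = 13.414″.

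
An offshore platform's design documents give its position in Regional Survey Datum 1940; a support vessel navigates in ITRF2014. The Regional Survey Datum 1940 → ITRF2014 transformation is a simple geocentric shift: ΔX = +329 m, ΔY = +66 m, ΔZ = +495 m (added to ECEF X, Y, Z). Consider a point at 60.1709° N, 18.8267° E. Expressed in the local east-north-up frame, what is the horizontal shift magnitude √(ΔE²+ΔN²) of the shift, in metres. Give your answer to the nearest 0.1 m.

At φ = 60.1709°, λ = 18.8267°: sin φ = 0.867513, cos φ = 0.497415, sin λ = 0.322707, cos λ = 0.946499.
ΔE = −sin λ·ΔX + cos λ·ΔY = −(0.322707)·(329) + (0.946499)·(66) = -43.70 m.
ΔN = −sin φ cos λ·ΔX − sin φ sin λ·ΔY + cos φ·ΔZ = −(0.867513)(0.946499)(329) − (0.867513)(0.322707)(66) + (0.497415)(495) = -42.40 m.
Horizontal magnitude = √(ΔE² + ΔN²) = √((-43.70)² + (-42.40)²) = 60.89 m.

60.9 m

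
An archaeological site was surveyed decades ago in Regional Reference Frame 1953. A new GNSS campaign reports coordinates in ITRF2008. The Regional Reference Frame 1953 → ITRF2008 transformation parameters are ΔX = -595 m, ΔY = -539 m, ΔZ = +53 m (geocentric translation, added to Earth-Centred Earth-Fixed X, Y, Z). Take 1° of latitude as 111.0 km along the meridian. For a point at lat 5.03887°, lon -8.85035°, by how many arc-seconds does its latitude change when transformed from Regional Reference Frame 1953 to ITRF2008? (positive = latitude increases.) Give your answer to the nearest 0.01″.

Δφ = 3.15″

sin φ = 0.087832, cos φ = 0.996135, sin λ = -0.153854, cos λ = 0.988094.
North component: ΔN = −sin φ cos λ·ΔX − sin φ sin λ·ΔY + cos φ·ΔZ = −(0.087832)(0.988094)(-595) − (0.087832)(-0.153854)(-539) + (0.996135)(53) = 97.15 m.
1° of latitude spans 111000 m, so Δφ = 97.15 / 111000 × 3600 = 3.151″.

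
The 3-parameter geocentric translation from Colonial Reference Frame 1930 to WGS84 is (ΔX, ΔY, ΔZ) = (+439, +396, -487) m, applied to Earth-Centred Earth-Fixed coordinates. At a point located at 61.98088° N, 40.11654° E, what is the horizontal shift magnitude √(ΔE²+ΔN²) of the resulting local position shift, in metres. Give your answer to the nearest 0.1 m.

750.7 m

At φ = 61.98088°, λ = 40.11654°: sin φ = 0.882791, cos φ = 0.469766, sin λ = 0.644344, cos λ = 0.764735.
ΔE = −sin λ·ΔX + cos λ·ΔY = −(0.644344)·(439) + (0.764735)·(396) = 19.97 m.
ΔN = −sin φ cos λ·ΔX − sin φ sin λ·ΔY + cos φ·ΔZ = −(0.882791)(0.764735)(439) − (0.882791)(0.644344)(396) + (0.469766)(-487) = -750.40 m.
Horizontal magnitude = √(ΔE² + ΔN²) = √(19.97² + (-750.40)²) = 750.66 m.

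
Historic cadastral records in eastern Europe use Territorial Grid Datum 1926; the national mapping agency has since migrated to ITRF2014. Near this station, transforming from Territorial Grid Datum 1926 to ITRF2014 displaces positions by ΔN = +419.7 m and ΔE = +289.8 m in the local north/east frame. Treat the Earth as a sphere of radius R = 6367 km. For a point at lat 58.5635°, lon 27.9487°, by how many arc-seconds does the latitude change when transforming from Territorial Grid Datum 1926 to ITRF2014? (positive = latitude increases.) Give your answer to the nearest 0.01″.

On a sphere of radius R, 1 rad of latitude = R, so Δφ = ΔN / R = 419.7 / 6367000 = 6.5918e-05 rad = 13.597″.

Δφ = 13.60″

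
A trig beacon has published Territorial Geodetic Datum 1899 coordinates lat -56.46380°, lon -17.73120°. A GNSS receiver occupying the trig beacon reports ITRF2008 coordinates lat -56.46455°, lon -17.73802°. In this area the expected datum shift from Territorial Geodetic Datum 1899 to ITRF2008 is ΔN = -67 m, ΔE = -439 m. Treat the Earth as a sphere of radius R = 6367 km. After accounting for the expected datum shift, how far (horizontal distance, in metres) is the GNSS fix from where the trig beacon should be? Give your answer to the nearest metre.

26 m

Observed coordinate differences: Δφ = -0.00075°, Δλ = -0.00682°.
Converting to metres (1° lat = 111125 m, cos φ = 0.552464): observed ΔN = -83.3 m, observed ΔE = -418.7 m.
Subtracting the expected shift leaves a residual of -83.3 − (-67) = -16.3 m north and -418.7 − (-439) = 20.3 m east.
Residual distance = √((-16.3)² + 20.3²) = 26.1 m.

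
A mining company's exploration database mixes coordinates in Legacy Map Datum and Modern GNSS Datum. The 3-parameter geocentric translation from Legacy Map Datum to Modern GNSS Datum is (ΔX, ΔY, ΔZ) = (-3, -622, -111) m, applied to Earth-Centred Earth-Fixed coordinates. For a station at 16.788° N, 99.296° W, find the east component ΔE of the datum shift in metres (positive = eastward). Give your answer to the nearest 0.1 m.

ΔE = 97.5 m

At φ = 16.788°, λ = -99.296°: sin φ = 0.288831, cos φ = 0.957380, sin λ = -0.986867, cos λ = -0.161535.
ΔE = −sin λ·ΔX + cos λ·ΔY = −(-0.986867)·(-3) + (-0.161535)·(-622) = 97.51 m.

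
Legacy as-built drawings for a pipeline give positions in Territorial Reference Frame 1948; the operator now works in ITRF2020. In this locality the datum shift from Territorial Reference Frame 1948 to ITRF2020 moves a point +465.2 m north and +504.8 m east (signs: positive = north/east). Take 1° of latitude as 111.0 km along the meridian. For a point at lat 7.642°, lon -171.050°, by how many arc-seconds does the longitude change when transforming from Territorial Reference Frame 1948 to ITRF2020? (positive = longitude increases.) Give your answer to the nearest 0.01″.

At latitude 7.642°, cos φ = 0.991118.
1° of longitude at this latitude = 111.0 × cos φ = 110.01 km, so Δλ = 504.8 / 110014.1 = 0.0045885° = 16.519″.

Δλ = 16.52″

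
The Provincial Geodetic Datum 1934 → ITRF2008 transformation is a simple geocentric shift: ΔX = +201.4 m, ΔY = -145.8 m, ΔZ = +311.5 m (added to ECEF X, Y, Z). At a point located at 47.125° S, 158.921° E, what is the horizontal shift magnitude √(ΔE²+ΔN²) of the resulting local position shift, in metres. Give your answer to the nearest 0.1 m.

73.0 m

At φ = -47.125°, λ = 158.921°: sin φ = -0.732840, cos φ = 0.680401, sin λ = 0.359655, cos λ = -0.933085.
ΔE = −sin λ·ΔX + cos λ·ΔY = −(0.359655)·(201.4) + (-0.933085)·(-145.8) = 63.61 m.
ΔN = −sin φ cos λ·ΔX − sin φ sin λ·ΔY + cos φ·ΔZ = −(-0.732840)(-0.933085)(201.4) − (-0.732840)(0.359655)(-145.8) + (0.680401)(311.5) = 35.80 m.
Horizontal magnitude = √(ΔE² + ΔN²) = √(63.61² + 35.80²) = 72.99 m.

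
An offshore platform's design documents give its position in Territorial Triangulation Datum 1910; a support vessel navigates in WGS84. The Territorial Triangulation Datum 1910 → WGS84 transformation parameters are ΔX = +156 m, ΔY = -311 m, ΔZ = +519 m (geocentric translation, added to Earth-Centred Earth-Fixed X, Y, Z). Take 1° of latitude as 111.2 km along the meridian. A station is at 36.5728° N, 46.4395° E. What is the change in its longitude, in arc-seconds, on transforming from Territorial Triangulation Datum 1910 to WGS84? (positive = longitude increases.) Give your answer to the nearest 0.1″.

sin φ = 0.595844, cos φ = 0.803100, sin λ = 0.724647, cos λ = 0.689120.
East component: ΔE = −sin λ·ΔX + cos λ·ΔY = −(0.724647)(156) + (0.689120)(-311) = -327.36 m.
1° of latitude spans 111200 m; at latitude φ, 1° of longitude spans that × cos φ = 89304.8 m, so Δλ = -327.36 / 89304.8 × 3600 = -13.196″.

Δλ = -13.2″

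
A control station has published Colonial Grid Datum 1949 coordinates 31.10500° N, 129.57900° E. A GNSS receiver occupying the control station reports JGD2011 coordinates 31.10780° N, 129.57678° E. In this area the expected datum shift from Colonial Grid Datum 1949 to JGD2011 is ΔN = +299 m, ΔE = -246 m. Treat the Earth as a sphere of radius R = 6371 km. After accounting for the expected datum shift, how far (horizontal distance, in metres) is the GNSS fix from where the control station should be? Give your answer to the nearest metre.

Observed coordinate differences: Δφ = +0.00280°, Δλ = -0.00222°.
Converting to metres (1° lat = 111195 m, cos φ = 0.856222): observed ΔN = 311.3 m, observed ΔE = -211.4 m.
Subtracting the expected shift leaves a residual of 311.3 − (299) = 12.3 m north and -211.4 − (-246) = 34.6 m east.
Residual distance = √(12.3² + 34.6²) = 36.8 m.

37 m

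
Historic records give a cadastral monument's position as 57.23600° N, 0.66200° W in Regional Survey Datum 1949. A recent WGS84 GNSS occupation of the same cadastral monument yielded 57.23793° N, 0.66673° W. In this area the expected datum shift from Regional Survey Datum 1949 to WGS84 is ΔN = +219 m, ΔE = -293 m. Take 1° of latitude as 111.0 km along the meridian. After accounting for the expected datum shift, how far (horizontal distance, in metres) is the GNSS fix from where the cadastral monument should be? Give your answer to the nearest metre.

Observed coordinate differences: Δφ = +0.00193°, Δλ = -0.00473°.
Converting to metres (1° lat = 111000 m, cos φ = 0.541180): observed ΔN = 214.2 m, observed ΔE = -284.1 m.
Subtracting the expected shift leaves a residual of 214.2 − (219) = -4.8 m north and -284.1 − (-293) = 8.9 m east.
Residual distance = √((-4.8)² + 8.9²) = 10.1 m.

10 m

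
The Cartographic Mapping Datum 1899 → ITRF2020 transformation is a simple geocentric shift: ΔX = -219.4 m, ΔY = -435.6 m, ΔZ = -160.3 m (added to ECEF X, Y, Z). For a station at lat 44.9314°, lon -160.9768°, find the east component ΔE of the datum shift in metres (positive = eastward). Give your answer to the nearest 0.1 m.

ΔE = 340.3 m

The local east axis at (φ, λ) is (−sin λ, cos λ, 0), so ΔE = −sin(-160.9768°)·(-219.4) + cos(-160.9768°)·(-435.6) = 340.30 m.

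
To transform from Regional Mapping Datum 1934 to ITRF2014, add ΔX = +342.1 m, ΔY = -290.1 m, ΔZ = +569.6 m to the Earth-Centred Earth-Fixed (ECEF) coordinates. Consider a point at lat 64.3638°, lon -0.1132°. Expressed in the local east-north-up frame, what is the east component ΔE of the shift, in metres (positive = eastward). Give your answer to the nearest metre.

At φ = 64.3638°, λ = -0.1132°: sin φ = 0.901559, cos φ = 0.432655, sin λ = -0.001976, cos λ = 0.999998.
ΔE = −sin λ·ΔX + cos λ·ΔY = −(-0.001976)·(342.1) + (0.999998)·(-290.1) = -289.42 m.

ΔE = -289 m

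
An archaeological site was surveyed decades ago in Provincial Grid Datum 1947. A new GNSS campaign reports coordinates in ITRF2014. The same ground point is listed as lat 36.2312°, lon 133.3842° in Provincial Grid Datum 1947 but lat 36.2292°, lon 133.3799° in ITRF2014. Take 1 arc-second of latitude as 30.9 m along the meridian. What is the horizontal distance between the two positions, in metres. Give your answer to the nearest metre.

Δφ = 36.2292° − 36.2312° = -0.0020°; Δλ = 133.3799° − 133.3842° = -0.0043°.
1° of latitude = 3600 × 30.90 = 111240 m.
ΔN = Δφ × 111240 = -222.5 m; ΔE = Δλ × 111240 × cos(36.2312°) = -0.0043 × 111240 × 0.806639 = -385.8 m.
Distance = √(ΔE² + ΔN²) = √((-385.8)² + (-222.5)²) = 445.4 m.

445 m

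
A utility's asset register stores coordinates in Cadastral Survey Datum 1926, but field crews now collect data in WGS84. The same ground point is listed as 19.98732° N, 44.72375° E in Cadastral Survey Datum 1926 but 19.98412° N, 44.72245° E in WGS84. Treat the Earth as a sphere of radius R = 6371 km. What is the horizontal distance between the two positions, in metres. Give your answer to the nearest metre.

381 m

Δφ = 19.98412° − 19.98732° = -0.00320°; Δλ = 44.72245° − 44.72375° = -0.00130°.
1° along a meridian = πR/180 = 111195 m.
ΔN = Δφ × 111195 = -355.8 m; ΔE = Δλ × 111195 × cos(19.98732°) = -0.00130 × 111195 × 0.939768 = -135.8 m.
Distance = √(ΔE² + ΔN²) = √((-135.8)² + (-355.8)²) = 380.9 m.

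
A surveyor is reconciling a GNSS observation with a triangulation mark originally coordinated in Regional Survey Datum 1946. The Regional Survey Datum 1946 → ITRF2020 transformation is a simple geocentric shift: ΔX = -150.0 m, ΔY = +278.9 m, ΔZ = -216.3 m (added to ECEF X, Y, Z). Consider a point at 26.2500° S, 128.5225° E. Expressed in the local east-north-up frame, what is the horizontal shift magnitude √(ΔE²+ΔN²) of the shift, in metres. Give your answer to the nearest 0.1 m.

79.6 m

At φ = -26.2500°, λ = 128.5225°: sin φ = -0.442289, cos φ = 0.896873, sin λ = 0.782364, cos λ = -0.622822.
ΔE = −sin λ·ΔX + cos λ·ΔY = −(0.782364)·(-150.0) + (-0.622822)·(278.9) = -56.35 m.
ΔN = −sin φ cos λ·ΔX − sin φ sin λ·ΔY + cos φ·ΔZ = −(-0.442289)(-0.622822)(-150.0) − (-0.442289)(0.782364)(278.9) + (0.896873)(-216.3) = -56.17 m.
Horizontal magnitude = √(ΔE² + ΔN²) = √((-56.35)² + (-56.17)²) = 79.56 m.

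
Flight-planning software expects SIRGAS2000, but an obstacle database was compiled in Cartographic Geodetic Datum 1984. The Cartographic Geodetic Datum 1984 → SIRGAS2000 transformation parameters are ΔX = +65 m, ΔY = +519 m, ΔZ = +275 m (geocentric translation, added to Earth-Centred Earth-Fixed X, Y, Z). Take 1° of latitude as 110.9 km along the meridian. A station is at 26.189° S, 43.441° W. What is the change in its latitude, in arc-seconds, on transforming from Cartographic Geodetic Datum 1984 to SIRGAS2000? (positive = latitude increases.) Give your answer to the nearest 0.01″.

Δφ = 3.57″

sin φ = -0.441334, cos φ = 0.897343, sin λ = -0.687607, cos λ = 0.726083.
North component: ΔN = −sin φ cos λ·ΔX − sin φ sin λ·ΔY + cos φ·ΔZ = −(-0.441334)(0.726083)(65) − (-0.441334)(-0.687607)(519) + (0.897343)(275) = 110.10 m.
1° of latitude spans 110900 m, so Δφ = 110.10 / 110900 × 3600 = 3.574″.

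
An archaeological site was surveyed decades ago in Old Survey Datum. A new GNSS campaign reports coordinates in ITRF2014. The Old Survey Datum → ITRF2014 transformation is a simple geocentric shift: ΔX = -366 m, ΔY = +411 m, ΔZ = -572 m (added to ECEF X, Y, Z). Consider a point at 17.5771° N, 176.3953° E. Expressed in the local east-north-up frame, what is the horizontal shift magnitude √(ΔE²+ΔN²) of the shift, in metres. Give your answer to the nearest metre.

768 m

The local east axis at (φ, λ) is (−sin λ, cos λ, 0), so ΔE = −sin(176.3953°)·(-366) + cos(176.3953°)·411 = -387.18 m.
The local north axis is (−sin φ cos λ, −sin φ sin λ, cos φ), giving ΔN = -110.309 − 7.804 − 545.294 = -663.41 m.
Horizontal magnitude = √(ΔE² + ΔN²) = √((-387.18)² + (-663.41)²) = 768.12 m.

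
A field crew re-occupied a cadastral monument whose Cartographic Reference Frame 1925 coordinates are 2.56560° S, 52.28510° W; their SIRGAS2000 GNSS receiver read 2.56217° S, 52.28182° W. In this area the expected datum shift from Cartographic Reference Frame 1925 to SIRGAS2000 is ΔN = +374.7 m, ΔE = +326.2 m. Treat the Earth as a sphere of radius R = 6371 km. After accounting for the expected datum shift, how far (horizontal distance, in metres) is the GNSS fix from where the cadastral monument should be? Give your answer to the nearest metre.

39 m

Observed coordinate differences: Δφ = +0.00343°, Δλ = +0.00328°.
Converting to metres (1° lat = 111195 m, cos φ = 0.998998): observed ΔN = 381.4 m, observed ΔE = 364.4 m.
Subtracting the expected shift leaves a residual of 381.4 − (374.7) = 6.7 m north and 364.4 − (326.2) = 38.2 m east.
Residual distance = √(6.7² + 38.2²) = 38.7 m.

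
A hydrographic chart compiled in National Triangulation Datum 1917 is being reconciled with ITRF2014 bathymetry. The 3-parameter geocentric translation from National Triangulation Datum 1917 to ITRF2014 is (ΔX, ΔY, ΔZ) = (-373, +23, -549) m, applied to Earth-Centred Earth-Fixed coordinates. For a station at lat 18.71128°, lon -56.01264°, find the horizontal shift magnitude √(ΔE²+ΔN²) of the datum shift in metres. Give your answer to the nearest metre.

536 m

The local east axis at (φ, λ) is (−sin λ, cos λ, 0), so ΔE = −sin(-56.01264°)·(-373) + cos(-56.01264°)·23 = -296.42 m.
The local north axis is (−sin φ cos λ, −sin φ sin λ, cos φ), giving ΔN = 66.890 + 6.118 − 519.984 = -446.98 m.
Horizontal magnitude = √(ΔE² + ΔN²) = √((-296.42)² + (-446.98)²) = 536.33 m.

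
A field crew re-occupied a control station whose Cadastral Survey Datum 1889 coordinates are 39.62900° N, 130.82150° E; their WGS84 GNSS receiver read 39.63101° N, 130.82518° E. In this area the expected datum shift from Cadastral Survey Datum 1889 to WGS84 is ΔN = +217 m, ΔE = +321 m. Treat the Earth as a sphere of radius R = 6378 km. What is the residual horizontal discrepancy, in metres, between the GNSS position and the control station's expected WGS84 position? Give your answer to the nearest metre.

Observed coordinate differences: Δφ = +0.00201°, Δλ = +0.00368°.
Converting to metres (1° lat = 111317 m, cos φ = 0.770191): observed ΔN = 223.7 m, observed ΔE = 315.5 m.
Subtracting the expected shift leaves a residual of 223.7 − (217) = 6.7 m north and 315.5 − (321) = -5.5 m east.
Residual distance = √(6.7² + (-5.5)²) = 8.7 m.

9 m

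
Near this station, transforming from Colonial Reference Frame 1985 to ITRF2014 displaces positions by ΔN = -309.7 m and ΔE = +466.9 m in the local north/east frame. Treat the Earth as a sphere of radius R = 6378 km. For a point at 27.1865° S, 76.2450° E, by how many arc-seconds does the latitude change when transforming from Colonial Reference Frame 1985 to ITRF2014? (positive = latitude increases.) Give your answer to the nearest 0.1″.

On a sphere of radius R, 1 rad of latitude = R, so Δφ = ΔN / R = -309.7 / 6378000 = -4.8558e-05 rad = -10.016″.

Δφ = -10.0″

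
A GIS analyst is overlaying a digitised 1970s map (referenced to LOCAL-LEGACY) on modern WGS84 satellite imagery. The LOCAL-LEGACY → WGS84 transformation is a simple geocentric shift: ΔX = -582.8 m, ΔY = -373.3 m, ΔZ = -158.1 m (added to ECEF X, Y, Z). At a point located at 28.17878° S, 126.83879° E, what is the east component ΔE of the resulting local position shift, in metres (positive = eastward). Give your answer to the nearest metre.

At φ = -28.17878°, λ = 126.83879°: sin φ = -0.472224, cos φ = 0.881478, sin λ = 0.800326, cos λ = -0.599566.
ΔE = −sin λ·ΔX + cos λ·ΔY = −(0.800326)·(-582.8) + (-0.599566)·(-373.3) = 690.25 m.

ΔE = 690 m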